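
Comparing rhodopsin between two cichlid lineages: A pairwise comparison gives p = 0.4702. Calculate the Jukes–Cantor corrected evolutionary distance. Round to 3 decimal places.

d = −(3/4) ln(1 − 4p/3) = −0.75 ln(1 − 0.626933) = −0.75 ln(0.373067)
  = −0.75 × (-0.985997) = 0.739498 substitutions/site.

0.739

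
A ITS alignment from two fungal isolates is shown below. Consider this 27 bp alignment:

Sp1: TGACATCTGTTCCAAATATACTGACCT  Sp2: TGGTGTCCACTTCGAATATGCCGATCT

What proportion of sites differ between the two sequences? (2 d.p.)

The sequences differ at 11 of 27 positions.
p = 11/27 = 0.407407… ≈ 0.41 (to 2 d.p.).

0.41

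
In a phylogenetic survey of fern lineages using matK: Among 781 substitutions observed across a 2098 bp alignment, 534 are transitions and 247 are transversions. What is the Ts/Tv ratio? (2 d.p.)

R = 534/247 = 2.161943… ≈ 2.16 (to 2 d.p.).

2.16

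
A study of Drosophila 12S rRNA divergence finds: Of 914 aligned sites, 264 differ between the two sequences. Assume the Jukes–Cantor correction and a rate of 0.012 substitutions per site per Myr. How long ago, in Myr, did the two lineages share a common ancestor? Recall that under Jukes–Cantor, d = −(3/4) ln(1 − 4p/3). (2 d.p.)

15.20

p = 264/914 ≈ 0.28884.
d = −(3/4) ln(1 − 4p/3) = −0.75 ln(1 − 0.38512) = −0.75 ln(0.61488)
  = −0.75 × (-0.486328) = 0.364746 substitutions/site.
Under a molecular clock d = 2μt, so t = d/(2μ) = 0.364746 / (2 × 0.012) = 15.20 Myr.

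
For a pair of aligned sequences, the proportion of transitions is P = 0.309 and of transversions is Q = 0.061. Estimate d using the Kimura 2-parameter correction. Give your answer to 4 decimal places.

Under the Kimura two-parameter model, d = −½ ln(1 − 2P − Q) − ¼ ln(1 − 2Q).
1 − 2P − Q = 0.321, giving −½ ln(0.321) = 0.568157.
1 − 2Q = 0.878, giving −¼ ln(0.878) = 0.032527.
d = 0.568157 + 0.032527 = 0.600684.

0.6007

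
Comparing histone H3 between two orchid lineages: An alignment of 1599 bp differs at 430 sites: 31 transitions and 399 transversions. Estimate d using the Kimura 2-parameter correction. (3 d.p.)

P = 31/1599 ≈ 0.019387 and Q = 399/1599 ≈ 0.249531.
Under the Kimura two-parameter model, d = −½ ln(1 − 2P − Q) − ¼ ln(1 − 2Q).
1 − 2P − Q = 0.711695, giving −½ ln(0.711695) = 0.170053.
1 − 2Q = 0.500938, giving −¼ ln(0.500938) = 0.172818.
d = 0.170053 + 0.172818 = 0.342871.

0.343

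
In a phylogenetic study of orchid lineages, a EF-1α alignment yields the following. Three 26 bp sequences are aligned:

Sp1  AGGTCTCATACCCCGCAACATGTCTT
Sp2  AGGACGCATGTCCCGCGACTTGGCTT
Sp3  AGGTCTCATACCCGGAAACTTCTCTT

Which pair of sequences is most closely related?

Sp1–Sp2: 7/26 differ, p = 0.269, d = 0.334.
Sp1–Sp3: 4/26 differ, p = 0.154, d = 0.172.
Sp2–Sp3: 9/26 differ, p = 0.346, d = 0.464.
The smallest distance is between Sp1 and Sp3.

Sp1 and Sp3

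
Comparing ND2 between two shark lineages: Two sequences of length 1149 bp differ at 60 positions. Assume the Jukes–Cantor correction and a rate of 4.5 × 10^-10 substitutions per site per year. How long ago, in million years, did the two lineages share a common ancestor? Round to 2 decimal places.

60.14

p = 60/1149 ≈ 0.052219.
d = −(3/4) ln(1 − 4p/3) = −0.75 ln(1 − 0.069625) = −0.75 ln(0.930375)
  = −0.75 × (-0.072168) = 0.054126 substitutions/site.
Under a molecular clock d = 2μt, so t = d/(2μ) = 0.054126 / (2 × 4.5 × 10^-10) = 60.14 million years.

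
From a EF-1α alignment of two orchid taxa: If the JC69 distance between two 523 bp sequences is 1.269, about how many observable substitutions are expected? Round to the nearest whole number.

320

Invert JC69: p = (3/4)(1 − e^(−4d/3)) = 0.75 × (1 − e^(-1.692)) = 0.75 × (1 − 0.184151) = 0.611887.
Expected differing sites = pL ≈ 0.611887 × 523 = 320.016901 ≈ 320.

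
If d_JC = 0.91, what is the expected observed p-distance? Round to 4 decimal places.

p = (3/4)(1 − e^(−4d/3)) = 0.75 × (1 − e^(-1.213333)) = 0.75 × (1 − 0.297205) = 0.527096.

0.5271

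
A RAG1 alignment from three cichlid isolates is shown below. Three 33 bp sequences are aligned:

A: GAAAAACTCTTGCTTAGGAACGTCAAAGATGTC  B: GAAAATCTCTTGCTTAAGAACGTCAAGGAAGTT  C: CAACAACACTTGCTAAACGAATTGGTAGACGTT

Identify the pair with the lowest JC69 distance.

A–B: 5/33 differ, p = 0.152, d = 0.169.
A–C: 14/33 differ, p = 0.424, d = 0.625.
B–C: 14/33 differ, p = 0.424, d = 0.625.
The smallest distance is between A and B.

A and B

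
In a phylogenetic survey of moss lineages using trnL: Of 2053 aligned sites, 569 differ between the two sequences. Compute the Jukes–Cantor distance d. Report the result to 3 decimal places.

0.346

p = 569/2053 ≈ 0.277155.
d = −(3/4) ln(1 − 4p/3) = −0.75 ln(1 − 0.36954) = −0.75 ln(0.63046)
  = −0.75 × (-0.461306) = 0.345980 substitutions/site.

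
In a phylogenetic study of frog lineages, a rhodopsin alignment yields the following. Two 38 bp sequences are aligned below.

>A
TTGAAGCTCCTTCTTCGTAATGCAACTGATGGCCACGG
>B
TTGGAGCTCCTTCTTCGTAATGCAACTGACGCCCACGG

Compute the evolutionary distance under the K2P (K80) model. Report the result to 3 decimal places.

Of 38 sites, 2 differences are transitions and 1 are transversions, so P = 2/38 ≈ 0.052632 and Q = 1/38 ≈ 0.026316.
Under the Kimura two-parameter model, d = −½ ln(1 − 2P − Q) − ¼ ln(1 − 2Q).
1 − 2P − Q = 0.86842, giving −½ ln(0.86842) = 0.070540.
1 − 2Q = 0.947368, giving −¼ ln(0.947368) = 0.013517.
d = 0.070540 + 0.013517 = 0.084057.

0.084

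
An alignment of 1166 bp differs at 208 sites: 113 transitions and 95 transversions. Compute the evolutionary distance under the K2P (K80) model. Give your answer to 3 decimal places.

P = 113/1166 ≈ 0.096913 and Q = 95/1166 ≈ 0.081475.
Under the Kimura two-parameter model, d = −½ ln(1 − 2P − Q) − ¼ ln(1 − 2Q).
1 − 2P − Q = 0.724699, giving −½ ln(0.724699) = 0.160999.
1 − 2Q = 0.83705, giving −¼ ln(0.83705) = 0.044468.
d = 0.160999 + 0.044468 = 0.205467.

0.205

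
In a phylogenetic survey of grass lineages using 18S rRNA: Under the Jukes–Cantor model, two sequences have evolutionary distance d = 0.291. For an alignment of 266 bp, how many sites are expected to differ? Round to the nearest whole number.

64

Invert JC69: p = (3/4)(1 − e^(−4d/3)) = 0.75 × (1 − e^(-0.388)) = 0.75 × (1 − 0.678412) = 0.241191.
Expected differing sites = pL ≈ 0.241191 × 266 = 64.156806 ≈ 64.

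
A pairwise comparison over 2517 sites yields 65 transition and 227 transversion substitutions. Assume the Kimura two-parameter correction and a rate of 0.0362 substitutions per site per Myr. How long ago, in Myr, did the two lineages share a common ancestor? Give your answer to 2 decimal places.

1.74

P = 65/2517 ≈ 0.025824 and Q = 227/2517 ≈ 0.090187.
Under the Kimura two-parameter model, d = −½ ln(1 − 2P − Q) − ¼ ln(1 − 2Q).
1 − 2P − Q = 0.858165, giving −½ ln(0.858165) = 0.076479.
1 − 2Q = 0.819626, giving −¼ ln(0.819626) = 0.049727.
d = 0.076479 + 0.049727 = 0.126206.
Under a molecular clock d = 2μt, so t = d/(2μ) = 0.126206 / (2 × 0.0362) = 1.74 Myr.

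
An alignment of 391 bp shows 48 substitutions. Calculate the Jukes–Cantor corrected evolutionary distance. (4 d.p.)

p = 48/391 ≈ 0.122762.
d = −(3/4) ln(1 − 4p/3) = −0.75 ln(1 − 0.163683) = −0.75 ln(0.836317)
  = −0.75 × (-0.178748) = 0.134061 substitutions/site.

0.1341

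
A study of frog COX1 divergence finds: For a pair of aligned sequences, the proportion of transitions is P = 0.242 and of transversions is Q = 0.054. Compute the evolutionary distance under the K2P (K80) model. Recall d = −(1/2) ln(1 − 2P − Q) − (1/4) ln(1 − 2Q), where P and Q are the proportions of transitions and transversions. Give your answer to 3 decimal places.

Under the Kimura two-parameter model, d = −½ ln(1 − 2P − Q) − ¼ ln(1 − 2Q).
1 − 2P − Q = 0.462, giving −½ ln(0.462) = 0.386095.
1 − 2Q = 0.892, giving −¼ ln(0.892) = 0.028572.
d = 0.386095 + 0.028572 = 0.414667.

0.415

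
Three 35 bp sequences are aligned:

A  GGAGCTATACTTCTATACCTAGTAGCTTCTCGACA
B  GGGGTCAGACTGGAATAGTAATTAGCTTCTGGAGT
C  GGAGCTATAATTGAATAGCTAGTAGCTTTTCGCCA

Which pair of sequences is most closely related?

A–B: 14/35 differ, p = 0.400, d = 0.572.
A–C: 6/35 differ, p = 0.171, d = 0.195.
B–C: 14/35 differ, p = 0.400, d = 0.572.
The smallest distance is between A and C.

A and C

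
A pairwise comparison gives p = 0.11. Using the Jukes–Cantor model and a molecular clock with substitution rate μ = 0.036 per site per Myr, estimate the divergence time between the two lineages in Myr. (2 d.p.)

d = −(3/4) ln(1 − 4p/3) = −0.75 ln(1 − 0.146667) = −0.75 ln(0.853333)
  = −0.75 × (-0.158605) = 0.118954 substitutions/site.
Under a molecular clock d = 2μt, so t = d/(2μ) = 0.118954 / (2 × 0.036) = 1.65 Myr.

1.65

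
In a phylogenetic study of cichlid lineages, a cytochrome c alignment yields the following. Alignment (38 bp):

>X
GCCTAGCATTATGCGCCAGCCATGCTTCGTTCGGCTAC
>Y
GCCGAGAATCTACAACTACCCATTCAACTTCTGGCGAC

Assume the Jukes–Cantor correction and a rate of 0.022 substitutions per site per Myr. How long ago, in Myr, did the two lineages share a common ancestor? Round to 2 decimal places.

The sequences differ at 17 of 38 sites, so p = 17/38 ≈ 0.447368.
d = −(3/4) ln(1 − 4p/3) = −0.75 ln(1 − 0.596491) = −0.75 ln(0.403509)
  = −0.75 × (-0.907556) = 0.680667 substitutions/site.
Under a molecular clock d = 2μt, so t = d/(2μ) = 0.680667 / (2 × 0.022) = 15.47 Myr.

15.47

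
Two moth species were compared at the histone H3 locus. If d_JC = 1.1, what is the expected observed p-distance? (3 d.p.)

0.577

p = (3/4)(1 − e^(−4d/3)) = 0.75 × (1 − e^(-1.466667)) = 0.75 × (1 − 0.230693) = 0.576980.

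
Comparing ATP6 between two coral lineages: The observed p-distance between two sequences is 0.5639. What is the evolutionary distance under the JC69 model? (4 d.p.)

1.0453

d = −(3/4) ln(1 − 4p/3) = −0.75 ln(1 − 0.751867) = −0.75 ln(0.248133)
  = −0.75 × (-1.393790) = 1.045343 substitutions/site.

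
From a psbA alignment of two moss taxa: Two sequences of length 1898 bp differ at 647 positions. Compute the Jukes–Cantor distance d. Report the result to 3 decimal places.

p = 647/1898 ≈ 0.340885.
d = −(3/4) ln(1 − 4p/3) = −0.75 ln(1 − 0.454513) = −0.75 ln(0.545487)
  = −0.75 × (-0.606076) = 0.454557 substitutions/site.

0.455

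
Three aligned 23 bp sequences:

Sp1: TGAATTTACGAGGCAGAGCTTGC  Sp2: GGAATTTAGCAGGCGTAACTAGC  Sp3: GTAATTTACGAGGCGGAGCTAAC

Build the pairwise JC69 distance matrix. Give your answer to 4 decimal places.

Sp1–Sp2: 7/23 sites differ → p ≈ 0.304348, d = −0.75 ln(1 − 0.405797) = 0.390401 ≈ 0.3904.
Sp1–Sp3: 5/23 sites differ → p ≈ 0.217391, d = −0.75 ln(1 − 0.289855) = 0.256715 ≈ 0.2567.
Sp2–Sp3: 6/23 sites differ → p ≈ 0.26087, d = −0.75 ln(1 − 0.347827) = 0.320584 ≈ 0.3206.

d(Sp1,Sp2) = 0.3904, d(Sp1,Sp3) = 0.2567, d(Sp2,Sp3) = 0.3206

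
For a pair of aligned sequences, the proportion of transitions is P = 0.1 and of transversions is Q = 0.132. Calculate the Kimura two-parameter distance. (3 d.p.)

0.278

Under the Kimura two-parameter model, d = −½ ln(1 − 2P − Q) − ¼ ln(1 − 2Q).
1 − 2P − Q = 0.668, giving −½ ln(0.668) = 0.201734.
1 − 2Q = 0.736, giving −¼ ln(0.736) = 0.076631.
d = 0.201734 + 0.076631 = 0.278365.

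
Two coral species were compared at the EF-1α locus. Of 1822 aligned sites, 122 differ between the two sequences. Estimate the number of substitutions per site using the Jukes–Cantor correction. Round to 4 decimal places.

0.0701

p = 122/1822 ≈ 0.066959.
d = −(3/4) ln(1 − 4p/3) = −0.75 ln(1 − 0.089279) = −0.75 ln(0.910721)
  = −0.75 × (-0.093519) = 0.070139 substitutions/site.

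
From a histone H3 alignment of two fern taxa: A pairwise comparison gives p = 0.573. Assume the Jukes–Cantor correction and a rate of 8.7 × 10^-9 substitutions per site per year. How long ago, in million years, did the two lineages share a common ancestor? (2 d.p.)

62.24

d = −(3/4) ln(1 − 4p/3) = −0.75 ln(1 − 0.764) = −0.75 ln(0.236)
  = −0.75 × (-1.443923) = 1.082942 substitutions/site.
Under a molecular clock d = 2μt, so t = d/(2μ) = 1.082942 / (2 × 8.7 × 10^-9) = 62.24 million years.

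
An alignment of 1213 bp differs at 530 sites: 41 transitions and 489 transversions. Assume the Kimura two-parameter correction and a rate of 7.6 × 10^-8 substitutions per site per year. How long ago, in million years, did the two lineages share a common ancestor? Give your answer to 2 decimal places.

P = 41/1213 ≈ 0.0338 and Q = 489/1213 ≈ 0.403133.
Under the Kimura two-parameter model, d = −½ ln(1 − 2P − Q) − ¼ ln(1 − 2Q).
1 − 2P − Q = 0.529267, giving −½ ln(0.529267) = 0.318131.
1 − 2Q = 0.193734, giving −¼ ln(0.193734) = 0.410317.
d = 0.318131 + 0.410317 = 0.728448.
Under a molecular clock d = 2μt, so t = d/(2μ) = 0.728448 / (2 × 7.6 × 10^-8) = 4.79 million years.

4.79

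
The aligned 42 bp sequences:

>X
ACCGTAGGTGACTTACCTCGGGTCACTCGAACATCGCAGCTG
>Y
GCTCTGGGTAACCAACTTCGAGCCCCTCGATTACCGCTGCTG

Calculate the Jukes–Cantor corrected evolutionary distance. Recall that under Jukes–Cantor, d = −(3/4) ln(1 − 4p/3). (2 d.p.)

0.48

The sequences differ at 15 of 42 sites, so p = 15/42 ≈ 0.357143.
d = −(3/4) ln(1 − 4p/3) = −0.75 ln(1 − 0.476191) = −0.75 ln(0.523809)
  = −0.75 × (-0.646628) = 0.484971 substitutions/site.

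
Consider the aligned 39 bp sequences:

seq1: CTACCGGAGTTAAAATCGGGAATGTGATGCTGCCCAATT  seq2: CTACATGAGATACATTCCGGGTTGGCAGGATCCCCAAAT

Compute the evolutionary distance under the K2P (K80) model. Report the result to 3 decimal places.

0.517

Of 39 sites, 1 differences are transitions and 13 are transversions, so P = 1/39 ≈ 0.025641 and Q = 13/39 ≈ 0.333333.
Under the Kimura two-parameter model, d = −½ ln(1 − 2P − Q) − ¼ ln(1 − 2Q).
1 − 2P − Q = 0.615385, giving −½ ln(0.615385) = 0.242754.
1 − 2Q = 0.333334, giving −¼ ln(0.333334) = 0.274653.
d = 0.242754 + 0.274653 = 0.517407.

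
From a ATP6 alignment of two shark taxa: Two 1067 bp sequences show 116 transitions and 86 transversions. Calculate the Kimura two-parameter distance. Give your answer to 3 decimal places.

P = 116/1067 ≈ 0.108716 and Q = 86/1067 ≈ 0.0806.
Under the Kimura two-parameter model, d = −½ ln(1 − 2P − Q) − ¼ ln(1 − 2Q).
1 − 2P − Q = 0.701968, giving −½ ln(0.701968) = 0.176934.
1 − 2Q = 0.8388, giving −¼ ln(0.8388) = 0.043946.
d = 0.176934 + 0.043946 = 0.220880.

0.221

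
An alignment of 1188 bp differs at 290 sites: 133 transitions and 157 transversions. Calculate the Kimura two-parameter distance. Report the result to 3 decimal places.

P = 133/1188 ≈ 0.111953 and Q = 157/1188 ≈ 0.132155.
Under the Kimura two-parameter model, d = −½ ln(1 − 2P − Q) − ¼ ln(1 − 2Q).
1 − 2P − Q = 0.643939, giving −½ ln(0.643939) = 0.220076.
1 − 2Q = 0.73569, giving −¼ ln(0.73569) = 0.076737.
d = 0.220076 + 0.076737 = 0.296813.

0.297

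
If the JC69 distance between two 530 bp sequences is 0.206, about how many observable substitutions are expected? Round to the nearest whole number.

Invert JC69: p = (3/4)(1 − e^(−4d/3)) = 0.75 × (1 − e^(-0.274667)) = 0.75 × (1 − 0.759825) = 0.180131.
Expected differing sites = pL ≈ 0.180131 × 530 = 95.46943 ≈ 95.

95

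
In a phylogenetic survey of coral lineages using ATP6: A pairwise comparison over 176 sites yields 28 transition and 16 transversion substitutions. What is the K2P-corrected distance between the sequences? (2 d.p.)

0.31

P = 28/176 ≈ 0.159091 and Q = 16/176 ≈ 0.090909.
Under the Kimura two-parameter model, d = −½ ln(1 − 2P − Q) − ¼ ln(1 − 2Q).
1 − 2P − Q = 0.590909, giving −½ ln(0.590909) = 0.263047.
1 − 2Q = 0.818182, giving −¼ ln(0.818182) = 0.050168.
d = 0.263047 + 0.050168 = 0.313215.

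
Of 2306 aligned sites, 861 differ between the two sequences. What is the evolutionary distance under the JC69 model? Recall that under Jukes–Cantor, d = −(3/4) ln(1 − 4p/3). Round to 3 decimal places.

p = 861/2306 ≈ 0.373374.
d = −(3/4) ln(1 − 4p/3) = −0.75 ln(1 − 0.497832) = −0.75 ln(0.502168)
  = −0.75 × (-0.688821) = 0.516616 substitutions/site.

0.517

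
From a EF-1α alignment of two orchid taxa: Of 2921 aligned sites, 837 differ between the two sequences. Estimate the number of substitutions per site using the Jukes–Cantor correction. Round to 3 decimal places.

0.361

p = 837/2921 ≈ 0.286546.
d = −(3/4) ln(1 − 4p/3) = −0.75 ln(1 − 0.382061) = −0.75 ln(0.617939)
  = −0.75 × (-0.481366) = 0.361025 substitutions/site.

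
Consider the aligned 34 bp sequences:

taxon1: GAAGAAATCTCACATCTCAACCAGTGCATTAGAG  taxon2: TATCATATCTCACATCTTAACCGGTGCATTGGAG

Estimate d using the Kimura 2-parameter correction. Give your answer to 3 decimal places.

Of 34 sites, 3 differences are transitions and 4 are transversions, so P = 3/34 ≈ 0.088235 and Q = 4/34 ≈ 0.117647.
Under the Kimura two-parameter model, d = −½ ln(1 − 2P − Q) − ¼ ln(1 − 2Q).
1 − 2P − Q = 0.705883, giving −½ ln(0.705883) = 0.174153.
1 − 2Q = 0.764706, giving −¼ ln(0.764706) = 0.067066.
d = 0.174153 + 0.067066 = 0.241219.

0.241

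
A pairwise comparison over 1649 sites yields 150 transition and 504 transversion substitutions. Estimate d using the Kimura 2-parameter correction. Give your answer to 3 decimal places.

P = 150/1649 ≈ 0.090964 and Q = 504/1649 ≈ 0.30564.
Under the Kimura two-parameter model, d = −½ ln(1 − 2P − Q) − ¼ ln(1 − 2Q).
1 − 2P − Q = 0.512432, giving −½ ln(0.512432) = 0.334294.
1 − 2Q = 0.38872, giving −¼ ln(0.38872) = 0.236224.
d = 0.334294 + 0.236224 = 0.570518.

0.571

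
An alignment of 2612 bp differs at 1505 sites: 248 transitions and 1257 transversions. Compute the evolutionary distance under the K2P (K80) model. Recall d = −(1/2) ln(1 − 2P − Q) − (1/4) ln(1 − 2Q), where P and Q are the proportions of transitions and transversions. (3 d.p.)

P = 248/2612 ≈ 0.094946 and Q = 1257/2612 ≈ 0.48124.
Under the Kimura two-parameter model, d = −½ ln(1 − 2P − Q) − ¼ ln(1 − 2Q).
1 − 2P − Q = 0.328868, giving −½ ln(0.328868) = 0.556049.
1 − 2Q = 0.03752, giving −¼ ln(0.03752) = 0.820720.
d = 0.556049 + 0.820720 = 1.376769.

1.377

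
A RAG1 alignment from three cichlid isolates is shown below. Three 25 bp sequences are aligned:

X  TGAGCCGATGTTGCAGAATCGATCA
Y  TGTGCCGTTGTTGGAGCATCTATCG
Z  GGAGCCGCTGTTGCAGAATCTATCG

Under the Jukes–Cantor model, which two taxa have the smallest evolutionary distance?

X–Y: 6/25 differ, p = 0.240, d = 0.289.
X–Z: 4/25 differ, p = 0.160, d = 0.180.
Y–Z: 5/25 differ, p = 0.200, d = 0.233.
The smallest distance is between X and Z.

X and Z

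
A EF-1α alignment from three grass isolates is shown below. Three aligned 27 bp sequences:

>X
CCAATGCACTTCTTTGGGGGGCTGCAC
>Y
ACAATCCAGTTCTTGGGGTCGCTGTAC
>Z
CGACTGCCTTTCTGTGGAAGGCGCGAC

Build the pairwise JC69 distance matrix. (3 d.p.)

d(X,Y) = 0.318, d(X,Z) = 0.511, d(Y,Z) = 0.882

X–Y: 7/27 sites differ → p ≈ 0.259259, d = −0.75 ln(1 − 0.345679) = 0.318118 ≈ 0.318.
X–Z: 10/27 sites differ → p ≈ 0.37037, d = −0.75 ln(1 − 0.493827) = 0.510658 ≈ 0.511.
Y–Z: 14/27 sites differ → p ≈ 0.518519, d = −0.75 ln(1 − 0.691359) = 0.881682 ≈ 0.882.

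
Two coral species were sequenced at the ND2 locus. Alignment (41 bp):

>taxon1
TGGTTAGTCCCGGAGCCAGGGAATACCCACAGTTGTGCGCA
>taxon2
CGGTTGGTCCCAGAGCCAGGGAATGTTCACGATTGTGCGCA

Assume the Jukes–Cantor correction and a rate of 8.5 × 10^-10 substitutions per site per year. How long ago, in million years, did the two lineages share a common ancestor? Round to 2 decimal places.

The sequences differ at 8 of 41 sites (1, 6, 12, 25, 26, 27, 31, 32), so p = 8/41 ≈ 0.195122.
d = −(3/4) ln(1 − 4p/3) = −0.75 ln(1 − 0.260163) = −0.75 ln(0.739837)
  = −0.75 × (-0.301325) = 0.225994 substitutions/site.
Under a molecular clock d = 2μt, so t = d/(2μ) = 0.225994 / (2 × 8.5 × 10^-10) = 132.94 million years.

132.94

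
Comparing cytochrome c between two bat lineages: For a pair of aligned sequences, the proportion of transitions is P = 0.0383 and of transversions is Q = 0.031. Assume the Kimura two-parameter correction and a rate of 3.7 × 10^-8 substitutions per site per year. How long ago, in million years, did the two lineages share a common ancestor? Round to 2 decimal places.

Under the Kimura two-parameter model, d = −½ ln(1 − 2P − Q) − ¼ ln(1 − 2Q).
1 − 2P − Q = 0.8924, giving −½ ln(0.8924) = 0.056920.
1 − 2Q = 0.938, giving −¼ ln(0.938) = 0.016001.
d = 0.056920 + 0.016001 = 0.072921.
Under a molecular clock d = 2μt, so t = d/(2μ) = 0.072921 / (2 × 3.7 × 10^-8) = 0.99 million years.

0.99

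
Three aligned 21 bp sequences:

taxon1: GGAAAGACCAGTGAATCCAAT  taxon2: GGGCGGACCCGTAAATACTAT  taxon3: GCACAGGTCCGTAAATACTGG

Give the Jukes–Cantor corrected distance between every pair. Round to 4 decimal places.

taxon1–taxon2: 7/21 sites differ → p ≈ 0.333333, d = −0.75 ln(1 − 0.444444) = 0.440839 ≈ 0.4408.
taxon1–taxon3: 10/21 sites differ → p ≈ 0.47619, d = −0.75 ln(1 − 0.63492) = 0.755729 ≈ 0.7557.
taxon2–taxon3: 7/21 sites differ → p ≈ 0.333333, d = −0.75 ln(1 − 0.444444) = 0.440839 ≈ 0.4408.

d(taxon1,taxon2) = 0.4408, d(taxon1,taxon3) = 0.7557, d(taxon2,taxon3) = 0.4408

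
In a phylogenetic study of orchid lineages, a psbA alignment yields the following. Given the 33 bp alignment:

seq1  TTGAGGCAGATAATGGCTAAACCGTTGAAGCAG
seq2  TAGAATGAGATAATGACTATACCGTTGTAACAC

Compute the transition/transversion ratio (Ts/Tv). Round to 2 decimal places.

0.50

Transitions are A↔G and C↔T; transversions are all other mismatches.
Transitions: 3. Transversions: 6.
R = 3/6 = 0.50.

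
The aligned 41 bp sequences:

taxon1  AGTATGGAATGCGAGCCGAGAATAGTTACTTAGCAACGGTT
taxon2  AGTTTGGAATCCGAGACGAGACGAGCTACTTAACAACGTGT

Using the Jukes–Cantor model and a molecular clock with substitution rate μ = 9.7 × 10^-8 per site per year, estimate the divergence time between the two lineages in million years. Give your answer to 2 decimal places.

The sequences differ at 9 of 41 sites (4, 11, 16, 22, 23, 26, 33, 39, 40), so p = 9/41 ≈ 0.219512.
d = −(3/4) ln(1 − 4p/3) = −0.75 ln(1 − 0.292683) = −0.75 ln(0.707317)
  = −0.75 × (-0.346276) = 0.259707 substitutions/site.
Under a molecular clock d = 2μt, so t = d/(2μ) = 0.259707 / (2 × 9.7 × 10^-8) = 1.34 million years.

1.34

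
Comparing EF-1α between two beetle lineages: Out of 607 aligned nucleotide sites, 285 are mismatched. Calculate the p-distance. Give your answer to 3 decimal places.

p = 285/607 = 0.469522… ≈ 0.470 (to 3 d.p.).

0.470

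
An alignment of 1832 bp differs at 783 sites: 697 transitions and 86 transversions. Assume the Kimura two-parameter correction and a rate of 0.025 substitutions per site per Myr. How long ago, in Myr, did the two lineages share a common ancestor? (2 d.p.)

P = 697/1832 ≈ 0.380459 and Q = 86/1832 ≈ 0.046943.
Under the Kimura two-parameter model, d = −½ ln(1 − 2P − Q) − ¼ ln(1 − 2Q).
1 − 2P − Q = 0.192139, giving −½ ln(0.192139) = 0.824768.
1 − 2Q = 0.906114, giving −¼ ln(0.906114) = 0.024648.
d = 0.824768 + 0.024648 = 0.849416.
Under a molecular clock d = 2μt, so t = d/(2μ) = 0.849416 / (2 × 0.025) = 16.99 Myr.

16.99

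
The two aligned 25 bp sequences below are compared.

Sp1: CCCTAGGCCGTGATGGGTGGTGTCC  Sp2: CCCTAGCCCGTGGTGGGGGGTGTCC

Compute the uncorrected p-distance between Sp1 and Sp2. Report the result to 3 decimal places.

The sequences differ at 3 of 25 positions (sites 7, 13, 18).
p = 3/25 = 0.120.

0.120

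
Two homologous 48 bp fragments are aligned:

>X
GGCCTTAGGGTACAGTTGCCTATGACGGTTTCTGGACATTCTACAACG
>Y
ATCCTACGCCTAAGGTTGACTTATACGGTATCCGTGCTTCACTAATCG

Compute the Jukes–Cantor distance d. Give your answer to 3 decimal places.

0.764

The sequences differ at 23 of 48 sites, so p = 23/48 ≈ 0.479167.
d = −(3/4) ln(1 − 4p/3) = −0.75 ln(1 − 0.638889) = −0.75 ln(0.361111)
  = −0.75 × (-1.018570) = 0.763928 substitutions/site.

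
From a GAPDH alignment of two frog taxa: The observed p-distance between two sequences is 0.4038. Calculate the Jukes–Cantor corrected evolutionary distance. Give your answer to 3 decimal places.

0.580

d = −(3/4) ln(1 − 4p/3) = −0.75 ln(1 − 0.5384) = −0.75 ln(0.4616)
  = −0.75 × (-0.773057) = 0.579793 substitutions/site.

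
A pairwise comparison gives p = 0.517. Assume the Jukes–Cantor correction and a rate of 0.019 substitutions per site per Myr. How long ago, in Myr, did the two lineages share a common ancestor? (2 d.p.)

23.07

d = −(3/4) ln(1 − 4p/3) = −0.75 ln(1 − 0.689333) = −0.75 ln(0.310667)
  = −0.75 × (-1.169034) = 0.876776 substitutions/site.
Under a molecular clock d = 2μt, so t = d/(2μ) = 0.876776 / (2 × 0.019) = 23.07 Myr.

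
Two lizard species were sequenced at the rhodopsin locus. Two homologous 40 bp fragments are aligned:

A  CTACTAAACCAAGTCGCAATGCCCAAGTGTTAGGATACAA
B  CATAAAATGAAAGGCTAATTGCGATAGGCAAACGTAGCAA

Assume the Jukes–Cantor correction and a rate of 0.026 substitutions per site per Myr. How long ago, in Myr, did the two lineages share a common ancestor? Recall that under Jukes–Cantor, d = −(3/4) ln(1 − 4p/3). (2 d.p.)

19.06

The sequences differ at 22 of 40 sites, so p = 22/40 = 0.55.
d = −(3/4) ln(1 − 4p/3) = −0.75 ln(1 − 0.733333) = −0.75 ln(0.266667)
  = −0.75 × (-1.321755) = 0.991316 substitutions/site.
Under a molecular clock d = 2μt, so t = d/(2μ) = 0.991316 / (2 × 0.026) = 19.06 Myr.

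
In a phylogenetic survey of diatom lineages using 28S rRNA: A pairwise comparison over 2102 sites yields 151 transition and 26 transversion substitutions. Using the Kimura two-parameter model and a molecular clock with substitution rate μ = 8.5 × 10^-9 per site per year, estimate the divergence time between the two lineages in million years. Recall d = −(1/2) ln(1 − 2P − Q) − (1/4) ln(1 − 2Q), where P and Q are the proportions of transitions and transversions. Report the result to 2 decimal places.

P = 151/2102 ≈ 0.071836 and Q = 26/2102 ≈ 0.012369.
Under the Kimura two-parameter model, d = −½ ln(1 − 2P − Q) − ¼ ln(1 − 2Q).
1 − 2P − Q = 0.843959, giving −½ ln(0.843959) = 0.084826.
1 − 2Q = 0.975262, giving −¼ ln(0.975262) = 0.006262.
d = 0.084826 + 0.006262 = 0.091088.
Under a molecular clock d = 2μt, so t = d/(2μ) = 0.091088 / (2 × 8.5 × 10^-9) = 5.36 million years.

5.36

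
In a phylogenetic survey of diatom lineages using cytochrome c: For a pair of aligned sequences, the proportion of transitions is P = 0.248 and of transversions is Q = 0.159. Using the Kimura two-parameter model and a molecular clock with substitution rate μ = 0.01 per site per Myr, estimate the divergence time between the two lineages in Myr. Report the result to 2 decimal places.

31.39

Under the Kimura two-parameter model, d = −½ ln(1 − 2P − Q) − ¼ ln(1 − 2Q).
1 − 2P − Q = 0.345, giving −½ ln(0.345) = 0.532105.
1 − 2Q = 0.682, giving −¼ ln(0.682) = 0.095681.
d = 0.532105 + 0.095681 = 0.627786.
Under a molecular clock d = 2μt, so t = d/(2μ) = 0.627786 / (2 × 0.01) = 31.39 Myr.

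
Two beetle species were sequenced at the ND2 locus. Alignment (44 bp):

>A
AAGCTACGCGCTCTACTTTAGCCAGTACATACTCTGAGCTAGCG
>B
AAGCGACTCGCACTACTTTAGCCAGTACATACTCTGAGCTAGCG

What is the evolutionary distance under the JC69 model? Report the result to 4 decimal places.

0.0715

The sequences differ at 3 of 44 sites (5, 8, 12), so p = 3/44 ≈ 0.068182.
d = −(3/4) ln(1 − 4p/3) = −0.75 ln(1 − 0.090909) = −0.75 ln(0.909091)
  = −0.75 × (-0.095310) = 0.071483 substitutions/site.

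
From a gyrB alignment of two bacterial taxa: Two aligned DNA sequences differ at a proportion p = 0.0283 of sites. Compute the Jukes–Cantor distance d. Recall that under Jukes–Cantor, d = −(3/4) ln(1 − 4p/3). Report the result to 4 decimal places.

d = −(3/4) ln(1 − 4p/3) = −0.75 ln(1 − 0.037733) = −0.75 ln(0.962267)
  = −0.75 × (-0.038463) = 0.028847 substitutions/site.

0.0288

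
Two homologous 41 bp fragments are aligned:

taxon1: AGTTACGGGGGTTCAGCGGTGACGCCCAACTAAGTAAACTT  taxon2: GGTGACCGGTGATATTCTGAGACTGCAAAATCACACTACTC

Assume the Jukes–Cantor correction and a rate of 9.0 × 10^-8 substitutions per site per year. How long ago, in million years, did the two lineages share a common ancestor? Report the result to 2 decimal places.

4.38

The sequences differ at 20 of 41 sites, so p = 20/41 ≈ 0.487805.
d = −(3/4) ln(1 − 4p/3) = −0.75 ln(1 − 0.650407) = −0.75 ln(0.349593)
  = −0.75 × (-1.050986) = 0.788240 substitutions/site.
Under a molecular clock d = 2μt, so t = d/(2μ) = 0.788240 / (2 × 9.0 × 10^-8) = 4.38 million years.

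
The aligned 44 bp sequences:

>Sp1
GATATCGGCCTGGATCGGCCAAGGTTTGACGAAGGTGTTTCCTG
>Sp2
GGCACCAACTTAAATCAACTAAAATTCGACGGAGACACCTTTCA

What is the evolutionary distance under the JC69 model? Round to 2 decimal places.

The sequences differ at 24 of 44 sites, so p = 24/44 ≈ 0.545455.
d = −(3/4) ln(1 − 4p/3) = −0.75 ln(1 − 0.727273) = −0.75 ln(0.272727)
  = −0.75 × (-1.299284) = 0.974463 substitutions/site.

0.97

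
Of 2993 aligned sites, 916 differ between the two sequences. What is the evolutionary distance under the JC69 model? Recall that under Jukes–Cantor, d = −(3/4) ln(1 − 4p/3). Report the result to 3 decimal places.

p = 916/2993 ≈ 0.306047.
d = −(3/4) ln(1 − 4p/3) = −0.75 ln(1 − 0.408063) = −0.75 ln(0.591937)
  = −0.75 × (-0.524355) = 0.393266 substitutions/site.

0.393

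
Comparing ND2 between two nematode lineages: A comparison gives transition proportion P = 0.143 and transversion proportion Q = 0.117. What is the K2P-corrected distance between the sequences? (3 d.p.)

Under the Kimura two-parameter model, d = −½ ln(1 − 2P − Q) − ¼ ln(1 − 2Q).
1 − 2P − Q = 0.597, giving −½ ln(0.597) = 0.257919.
1 − 2Q = 0.766, giving −¼ ln(0.766) = 0.066643.
d = 0.257919 + 0.066643 = 0.324562.

0.325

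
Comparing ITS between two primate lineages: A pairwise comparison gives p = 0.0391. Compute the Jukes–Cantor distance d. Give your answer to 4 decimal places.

0.0402

d = −(3/4) ln(1 − 4p/3) = −0.75 ln(1 − 0.052133) = −0.75 ln(0.947867)
  = −0.75 × (-0.053541) = 0.040156 substitutions/site.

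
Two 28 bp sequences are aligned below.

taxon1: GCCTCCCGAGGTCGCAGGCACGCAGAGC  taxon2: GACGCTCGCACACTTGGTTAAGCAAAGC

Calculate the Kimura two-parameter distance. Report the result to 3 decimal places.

0.838

Of 28 sites, 6 differences are transitions and 8 are transversions, so P = 6/28 ≈ 0.214286 and Q = 8/28 ≈ 0.285714.
Under the Kimura two-parameter model, d = −½ ln(1 − 2P − Q) − ¼ ln(1 − 2Q).
1 − 2P − Q = 0.285714, giving −½ ln(0.285714) = 0.626382.
1 − 2Q = 0.428572, giving −¼ ln(0.428572) = 0.211824.
d = 0.626382 + 0.211824 = 0.838206.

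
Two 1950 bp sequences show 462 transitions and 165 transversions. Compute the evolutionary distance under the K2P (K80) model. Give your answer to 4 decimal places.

0.4551

P = 462/1950 ≈ 0.236923 and Q = 165/1950 ≈ 0.084615.
Under the Kimura two-parameter model, d = −½ ln(1 − 2P − Q) − ¼ ln(1 − 2Q).
1 − 2P − Q = 0.441539, giving −½ ln(0.441539) = 0.408744.
1 − 2Q = 0.83077, giving −¼ ln(0.83077) = 0.046351.
d = 0.408744 + 0.046351 = 0.455095.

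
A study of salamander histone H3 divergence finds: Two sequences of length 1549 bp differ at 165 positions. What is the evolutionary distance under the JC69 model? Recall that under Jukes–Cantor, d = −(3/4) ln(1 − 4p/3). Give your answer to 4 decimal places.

0.1149

p = 165/1549 ≈ 0.10652.
d = −(3/4) ln(1 − 4p/3) = −0.75 ln(1 − 0.142027) = −0.75 ln(0.857973)
  = −0.75 × (-0.153183) = 0.114887 substitutions/site.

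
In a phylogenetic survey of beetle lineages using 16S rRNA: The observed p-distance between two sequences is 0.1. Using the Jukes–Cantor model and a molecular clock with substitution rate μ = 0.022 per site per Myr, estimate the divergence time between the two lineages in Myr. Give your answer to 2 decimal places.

2.44

d = −(3/4) ln(1 − 4p/3) = −0.75 ln(1 − 0.133333) = −0.75 ln(0.866667)
  = −0.75 × (-0.143100) = 0.107325 substitutions/site.
Under a molecular clock d = 2μt, so t = d/(2μ) = 0.107325 / (2 × 0.022) = 2.44 Myr.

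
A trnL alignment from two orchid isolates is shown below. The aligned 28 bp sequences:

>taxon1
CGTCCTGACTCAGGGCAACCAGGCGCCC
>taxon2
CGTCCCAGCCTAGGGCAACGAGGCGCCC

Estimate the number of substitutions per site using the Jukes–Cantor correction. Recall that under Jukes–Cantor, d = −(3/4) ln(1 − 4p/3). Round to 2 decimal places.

0.25

The sequences differ at 6 of 28 sites (6, 7, 8, 10, 11, 20), so p = 6/28 ≈ 0.214286.
d = −(3/4) ln(1 − 4p/3) = −0.75 ln(1 − 0.285715) = −0.75 ln(0.714285)
  = −0.75 × (-0.336473) = 0.252355 substitutions/site.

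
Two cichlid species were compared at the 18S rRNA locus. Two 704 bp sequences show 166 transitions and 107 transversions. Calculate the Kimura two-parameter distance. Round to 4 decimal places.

P = 166/704 ≈ 0.235795 and Q = 107/704 ≈ 0.151989.
Under the Kimura two-parameter model, d = −½ ln(1 − 2P − Q) − ¼ ln(1 − 2Q).
1 − 2P − Q = 0.376421, giving −½ ln(0.376421) = 0.488524.
1 − 2Q = 0.696022, giving −¼ ln(0.696022) = 0.090594.
d = 0.488524 + 0.090594 = 0.579118.

0.5791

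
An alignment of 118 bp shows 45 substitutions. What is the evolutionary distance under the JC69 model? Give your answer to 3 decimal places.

0.533

p = 45/118 ≈ 0.381356.
d = −(3/4) ln(1 − 4p/3) = −0.75 ln(1 − 0.508475) = −0.75 ln(0.491525)
  = −0.75 × (-0.710242) = 0.532682 substitutions/site.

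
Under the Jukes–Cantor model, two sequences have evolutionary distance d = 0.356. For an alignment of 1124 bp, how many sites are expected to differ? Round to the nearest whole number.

Invert JC69: p = (3/4)(1 − e^(−4d/3)) = 0.75 × (1 − e^(-0.474667)) = 0.75 × (1 − 0.622092) = 0.283431.
Expected differing sites = pL ≈ 0.283431 × 1124 = 318.576444 ≈ 319.

319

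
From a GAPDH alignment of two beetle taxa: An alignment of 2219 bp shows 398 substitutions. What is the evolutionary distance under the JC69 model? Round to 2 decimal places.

0.20

p = 398/2219 ≈ 0.17936.
d = −(3/4) ln(1 − 4p/3) = −0.75 ln(1 − 0.239147) = −0.75 ln(0.760853)
  = −0.75 × (-0.273315) = 0.204986 substitutions/site.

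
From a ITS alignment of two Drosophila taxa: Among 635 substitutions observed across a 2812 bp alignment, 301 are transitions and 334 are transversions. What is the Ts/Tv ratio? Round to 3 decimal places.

R = 301/334 = 0.901197… ≈ 0.901 (to 3 d.p.).

0.901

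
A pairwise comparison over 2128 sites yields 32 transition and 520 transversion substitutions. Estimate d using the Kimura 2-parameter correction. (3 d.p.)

0.328

P = 32/2128 ≈ 0.015038 and Q = 520/2128 ≈ 0.244361.
Under the Kimura two-parameter model, d = −½ ln(1 − 2P − Q) − ¼ ln(1 − 2Q).
1 − 2P − Q = 0.725563, giving −½ ln(0.725563) = 0.160404.
1 − 2Q = 0.511278, giving −¼ ln(0.511278) = 0.167710.
d = 0.160404 + 0.167710 = 0.328114.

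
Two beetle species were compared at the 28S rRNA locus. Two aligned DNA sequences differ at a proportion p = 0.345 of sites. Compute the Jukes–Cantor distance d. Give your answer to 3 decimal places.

0.462

d = −(3/4) ln(1 − 4p/3) = −0.75 ln(1 − 0.46) = −0.75 ln(0.54)
  = −0.75 × (-0.616186) = 0.462140 substitutions/site.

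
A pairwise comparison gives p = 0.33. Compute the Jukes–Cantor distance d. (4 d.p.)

d = −(3/4) ln(1 − 4p/3) = −0.75 ln(1 − 0.44) = −0.75 ln(0.56)
  = −0.75 × (-0.579818) = 0.434864 substitutions/site.

0.4349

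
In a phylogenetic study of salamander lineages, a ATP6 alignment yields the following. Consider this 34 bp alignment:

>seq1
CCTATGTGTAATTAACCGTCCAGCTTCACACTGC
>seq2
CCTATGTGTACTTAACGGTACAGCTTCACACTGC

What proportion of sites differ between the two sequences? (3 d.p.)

0.088

The sequences differ at 3 of 34 positions (sites 11, 17, 20).
p = 3/34 = 0.088235… ≈ 0.088 (to 3 d.p.).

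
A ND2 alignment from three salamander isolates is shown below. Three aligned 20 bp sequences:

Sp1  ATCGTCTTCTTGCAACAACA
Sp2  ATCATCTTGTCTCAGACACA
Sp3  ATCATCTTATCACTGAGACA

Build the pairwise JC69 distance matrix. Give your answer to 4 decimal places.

Sp1–Sp2: 7/20 sites differ → p = 0.35, d = −0.75 ln(1 − 0.466667) = 0.471457 ≈ 0.4715.
Sp1–Sp3: 8/20 sites differ → p = 0.4, d = −0.75 ln(1 − 0.533333) = 0.571605 ≈ 0.5716.
Sp2–Sp3: 4/20 sites differ → p = 0.2, d = −0.75 ln(1 − 0.266667) = 0.232617 ≈ 0.2326.

d(Sp1,Sp2) = 0.4715, d(Sp1,Sp3) = 0.5716, d(Sp2,Sp3) = 0.2326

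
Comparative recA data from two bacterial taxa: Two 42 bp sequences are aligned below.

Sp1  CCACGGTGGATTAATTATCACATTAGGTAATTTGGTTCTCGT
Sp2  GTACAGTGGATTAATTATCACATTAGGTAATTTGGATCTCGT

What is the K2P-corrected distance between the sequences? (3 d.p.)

0.102

Of 42 sites, 2 differences are transitions and 2 are transversions, so P = 2/42 ≈ 0.047619 and Q = 2/42 ≈ 0.047619.
Under the Kimura two-parameter model, d = −½ ln(1 − 2P − Q) − ¼ ln(1 − 2Q).
1 − 2P − Q = 0.857143, giving −½ ln(0.857143) = 0.077075.
1 − 2Q = 0.904762, giving −¼ ln(0.904762) = 0.025021.
d = 0.077075 + 0.025021 = 0.102096.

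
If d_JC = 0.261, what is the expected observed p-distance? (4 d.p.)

0.2204

p = (3/4)(1 − e^(−4d/3)) = 0.75 × (1 − e^(-0.348)) = 0.75 × (1 − 0.706099) = 0.220426.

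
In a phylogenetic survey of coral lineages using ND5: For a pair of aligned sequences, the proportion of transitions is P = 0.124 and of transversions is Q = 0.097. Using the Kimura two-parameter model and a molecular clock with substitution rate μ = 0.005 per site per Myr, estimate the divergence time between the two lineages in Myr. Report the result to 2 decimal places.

26.55

Under the Kimura two-parameter model, d = −½ ln(1 − 2P − Q) − ¼ ln(1 − 2Q).
1 − 2P − Q = 0.655, giving −½ ln(0.655) = 0.211560.
1 − 2Q = 0.806, giving −¼ ln(0.806) = 0.053918.
d = 0.211560 + 0.053918 = 0.265478.
Under a molecular clock d = 2μt, so t = d/(2μ) = 0.265478 / (2 × 0.005) = 26.55 Myr.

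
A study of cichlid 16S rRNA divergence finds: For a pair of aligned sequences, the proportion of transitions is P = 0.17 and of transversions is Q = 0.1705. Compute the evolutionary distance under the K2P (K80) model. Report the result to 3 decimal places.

0.461

Under the Kimura two-parameter model, d = −½ ln(1 − 2P − Q) − ¼ ln(1 − 2Q).
1 − 2P − Q = 0.4895, giving −½ ln(0.4895) = 0.357185.
1 − 2Q = 0.659, giving −¼ ln(0.659) = 0.104258.
d = 0.357185 + 0.104258 = 0.461443.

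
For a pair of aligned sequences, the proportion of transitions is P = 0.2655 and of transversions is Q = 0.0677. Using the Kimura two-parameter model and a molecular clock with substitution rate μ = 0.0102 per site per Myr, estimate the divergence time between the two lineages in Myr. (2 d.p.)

24.16

Under the Kimura two-parameter model, d = −½ ln(1 − 2P − Q) − ¼ ln(1 − 2Q).
1 − 2P − Q = 0.4013, giving −½ ln(0.4013) = 0.456523.
1 − 2Q = 0.8646, giving −¼ ln(0.8646) = 0.036372.
d = 0.456523 + 0.036372 = 0.492895.
Under a molecular clock d = 2μt, so t = d/(2μ) = 0.492895 / (2 × 0.0102) = 24.16 Myr.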